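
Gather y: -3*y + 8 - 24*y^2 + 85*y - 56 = -24*y^2 + 82*y - 48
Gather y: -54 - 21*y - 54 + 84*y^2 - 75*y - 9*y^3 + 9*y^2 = -9*y^3 + 93*y^2 - 96*y - 108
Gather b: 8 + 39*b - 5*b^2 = -5*b^2 + 39*b + 8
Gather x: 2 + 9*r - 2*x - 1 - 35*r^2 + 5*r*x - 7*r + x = -35*r^2 + 2*r + x*(5*r - 1) + 1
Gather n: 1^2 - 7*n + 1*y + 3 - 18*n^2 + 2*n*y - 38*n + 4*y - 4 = -18*n^2 + n*(2*y - 45) + 5*y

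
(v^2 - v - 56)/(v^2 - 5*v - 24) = (v + 7)/(v + 3)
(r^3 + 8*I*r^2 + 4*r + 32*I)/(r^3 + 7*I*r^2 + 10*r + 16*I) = (r + 2*I)/(r + I)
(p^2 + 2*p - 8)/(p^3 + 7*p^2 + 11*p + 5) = (p^2 + 2*p - 8)/(p^3 + 7*p^2 + 11*p + 5)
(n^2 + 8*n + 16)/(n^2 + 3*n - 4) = (n + 4)/(n - 1)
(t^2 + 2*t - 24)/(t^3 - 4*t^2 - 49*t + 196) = (t + 6)/(t^2 - 49)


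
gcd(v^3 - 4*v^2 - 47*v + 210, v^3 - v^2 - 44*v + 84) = v^2 + v - 42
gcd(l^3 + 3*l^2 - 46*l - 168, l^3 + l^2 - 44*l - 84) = l^2 - l - 42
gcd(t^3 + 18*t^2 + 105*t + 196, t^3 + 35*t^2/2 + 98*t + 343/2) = t^2 + 14*t + 49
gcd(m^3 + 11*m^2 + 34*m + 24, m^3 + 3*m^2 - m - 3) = m + 1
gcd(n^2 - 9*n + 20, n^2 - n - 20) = n - 5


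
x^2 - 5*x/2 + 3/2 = (x - 3/2)*(x - 1)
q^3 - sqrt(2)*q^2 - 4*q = q*(q - 2*sqrt(2))*(q + sqrt(2))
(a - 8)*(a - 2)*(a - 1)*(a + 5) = a^4 - 6*a^3 - 29*a^2 + 114*a - 80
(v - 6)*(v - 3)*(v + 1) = v^3 - 8*v^2 + 9*v + 18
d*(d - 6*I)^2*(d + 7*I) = d^4 - 5*I*d^3 + 48*d^2 - 252*I*d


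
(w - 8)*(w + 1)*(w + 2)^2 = w^4 - 3*w^3 - 32*w^2 - 60*w - 32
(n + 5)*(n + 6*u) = n^2 + 6*n*u + 5*n + 30*u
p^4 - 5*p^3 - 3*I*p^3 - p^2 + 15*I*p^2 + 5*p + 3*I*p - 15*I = (p - 5)*(p - 3*I)*(-I*p + I)*(I*p + I)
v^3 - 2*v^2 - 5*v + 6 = (v - 3)*(v - 1)*(v + 2)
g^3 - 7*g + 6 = (g - 2)*(g - 1)*(g + 3)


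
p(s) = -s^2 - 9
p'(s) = -2*s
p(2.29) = -14.24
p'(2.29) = -4.58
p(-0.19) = -9.04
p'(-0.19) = 0.38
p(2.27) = -14.15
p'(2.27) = -4.54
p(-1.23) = -10.51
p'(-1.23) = 2.46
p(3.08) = -18.49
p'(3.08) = -6.16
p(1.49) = -11.22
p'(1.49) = -2.98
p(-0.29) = -9.08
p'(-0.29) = 0.58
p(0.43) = -9.18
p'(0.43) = -0.86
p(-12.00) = -153.00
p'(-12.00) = 24.00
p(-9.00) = -90.00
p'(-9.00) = 18.00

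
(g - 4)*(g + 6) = g^2 + 2*g - 24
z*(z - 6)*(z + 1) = z^3 - 5*z^2 - 6*z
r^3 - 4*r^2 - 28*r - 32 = (r - 8)*(r + 2)^2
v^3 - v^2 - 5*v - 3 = (v - 3)*(v + 1)^2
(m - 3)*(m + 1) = m^2 - 2*m - 3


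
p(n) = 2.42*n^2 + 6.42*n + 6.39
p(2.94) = 46.18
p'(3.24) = 22.10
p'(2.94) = 20.65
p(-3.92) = 18.41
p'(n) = 4.84*n + 6.42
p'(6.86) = 39.62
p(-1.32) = 2.13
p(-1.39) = 2.14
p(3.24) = 52.59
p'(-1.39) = -0.31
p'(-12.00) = -51.66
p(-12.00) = 277.83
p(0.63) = 11.40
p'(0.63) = 9.47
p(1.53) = 21.88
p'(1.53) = 13.83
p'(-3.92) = -12.55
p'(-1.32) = 0.03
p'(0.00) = 6.42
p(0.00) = 6.39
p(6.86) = 164.32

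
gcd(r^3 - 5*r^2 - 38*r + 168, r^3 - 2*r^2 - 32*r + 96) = r^2 + 2*r - 24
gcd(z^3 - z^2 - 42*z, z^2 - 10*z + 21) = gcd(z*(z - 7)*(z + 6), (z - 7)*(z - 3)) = z - 7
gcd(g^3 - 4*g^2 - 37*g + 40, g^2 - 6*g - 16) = g - 8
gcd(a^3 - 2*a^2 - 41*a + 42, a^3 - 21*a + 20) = a - 1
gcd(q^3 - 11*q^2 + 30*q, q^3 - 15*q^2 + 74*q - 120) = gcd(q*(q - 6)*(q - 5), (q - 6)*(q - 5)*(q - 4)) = q^2 - 11*q + 30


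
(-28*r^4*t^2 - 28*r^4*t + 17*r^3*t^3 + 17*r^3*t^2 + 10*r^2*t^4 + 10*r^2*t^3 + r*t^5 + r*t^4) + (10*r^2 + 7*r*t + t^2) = -28*r^4*t^2 - 28*r^4*t + 17*r^3*t^3 + 17*r^3*t^2 + 10*r^2*t^4 + 10*r^2*t^3 + 10*r^2 + r*t^5 + r*t^4 + 7*r*t + t^2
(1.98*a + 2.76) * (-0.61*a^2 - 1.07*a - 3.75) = -1.2078*a^3 - 3.8022*a^2 - 10.3782*a - 10.35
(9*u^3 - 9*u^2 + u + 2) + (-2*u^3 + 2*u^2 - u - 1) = 7*u^3 - 7*u^2 + 1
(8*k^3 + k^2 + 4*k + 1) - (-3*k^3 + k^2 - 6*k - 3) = 11*k^3 + 10*k + 4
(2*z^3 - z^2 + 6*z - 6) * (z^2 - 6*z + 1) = 2*z^5 - 13*z^4 + 14*z^3 - 43*z^2 + 42*z - 6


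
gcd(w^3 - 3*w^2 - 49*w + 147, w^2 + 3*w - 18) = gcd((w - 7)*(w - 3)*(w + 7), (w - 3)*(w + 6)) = w - 3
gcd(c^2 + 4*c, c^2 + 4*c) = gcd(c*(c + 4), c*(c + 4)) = c^2 + 4*c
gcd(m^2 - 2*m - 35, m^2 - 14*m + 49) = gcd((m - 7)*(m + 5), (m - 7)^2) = m - 7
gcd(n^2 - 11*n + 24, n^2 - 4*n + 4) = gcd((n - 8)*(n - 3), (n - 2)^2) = 1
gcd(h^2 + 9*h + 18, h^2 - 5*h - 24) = h + 3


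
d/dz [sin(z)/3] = cos(z)/3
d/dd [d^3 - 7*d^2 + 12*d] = 3*d^2 - 14*d + 12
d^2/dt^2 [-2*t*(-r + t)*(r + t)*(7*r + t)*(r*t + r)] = 4*r*(7*r^3 + 3*r^2*t + r^2 - 42*r*t^2 - 21*r*t - 10*t^3 - 6*t^2)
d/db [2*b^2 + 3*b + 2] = 4*b + 3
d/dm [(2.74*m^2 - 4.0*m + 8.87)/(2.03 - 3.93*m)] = (-10.7682*m^2 + 11.1244*m + 26.7391)/(15.4449*m^2 - 15.9558*m + 4.1209)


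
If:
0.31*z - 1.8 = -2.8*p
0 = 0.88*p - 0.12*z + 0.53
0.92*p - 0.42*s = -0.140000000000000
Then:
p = 0.08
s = 0.52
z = 5.04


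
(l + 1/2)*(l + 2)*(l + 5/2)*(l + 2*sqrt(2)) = l^4 + 2*sqrt(2)*l^3 + 5*l^3 + 29*l^2/4 + 10*sqrt(2)*l^2 + 5*l/2 + 29*sqrt(2)*l/2 + 5*sqrt(2)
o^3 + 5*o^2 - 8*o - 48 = (o - 3)*(o + 4)^2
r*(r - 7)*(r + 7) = r^3 - 49*r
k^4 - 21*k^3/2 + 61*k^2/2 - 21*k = k*(k - 6)*(k - 7/2)*(k - 1)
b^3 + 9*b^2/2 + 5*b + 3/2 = (b + 1/2)*(b + 1)*(b + 3)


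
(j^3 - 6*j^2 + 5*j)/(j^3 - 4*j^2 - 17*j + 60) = j*(j - 1)/(j^2 + j - 12)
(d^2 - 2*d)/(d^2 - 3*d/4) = 4*(d - 2)/(4*d - 3)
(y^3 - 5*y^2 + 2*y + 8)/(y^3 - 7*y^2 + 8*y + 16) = (y - 2)/(y - 4)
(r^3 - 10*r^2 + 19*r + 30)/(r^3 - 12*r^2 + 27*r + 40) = (r - 6)/(r - 8)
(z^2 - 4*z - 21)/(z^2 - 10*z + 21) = (z + 3)/(z - 3)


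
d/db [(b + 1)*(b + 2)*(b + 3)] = 3*b^2 + 12*b + 11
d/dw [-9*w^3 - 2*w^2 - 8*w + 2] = -27*w^2 - 4*w - 8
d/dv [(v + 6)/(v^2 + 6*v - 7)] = (v^2 + 6*v - 2*(v + 3)*(v + 6) - 7)/(v^2 + 6*v - 7)^2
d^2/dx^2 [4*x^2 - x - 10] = 8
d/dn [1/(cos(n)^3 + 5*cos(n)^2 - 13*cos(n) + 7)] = (3*cos(n) + 13)*sin(n)/((cos(n) - 1)^3*(cos(n) + 7)^2)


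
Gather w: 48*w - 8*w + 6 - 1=40*w + 5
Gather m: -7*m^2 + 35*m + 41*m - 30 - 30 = -7*m^2 + 76*m - 60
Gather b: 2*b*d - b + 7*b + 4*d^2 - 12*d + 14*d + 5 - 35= b*(2*d + 6) + 4*d^2 + 2*d - 30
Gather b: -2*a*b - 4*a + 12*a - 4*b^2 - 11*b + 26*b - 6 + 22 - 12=8*a - 4*b^2 + b*(15 - 2*a) + 4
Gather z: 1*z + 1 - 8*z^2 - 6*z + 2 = -8*z^2 - 5*z + 3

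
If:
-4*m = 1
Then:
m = -1/4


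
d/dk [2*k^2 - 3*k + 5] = 4*k - 3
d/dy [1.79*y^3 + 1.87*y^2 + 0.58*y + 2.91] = 5.37*y^2 + 3.74*y + 0.58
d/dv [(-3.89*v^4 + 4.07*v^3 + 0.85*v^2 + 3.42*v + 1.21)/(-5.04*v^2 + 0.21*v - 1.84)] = (39.2112*v^5 - 22.9635*v^4 + 30.3398*v^3 - 5.05110000000001*v^2 + 9.0688*v - 6.5469)/(25.4016*v^4 - 2.1168*v^3 + 18.5913*v^2 - 0.7728*v + 3.3856)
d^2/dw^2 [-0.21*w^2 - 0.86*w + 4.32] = -0.420000000000000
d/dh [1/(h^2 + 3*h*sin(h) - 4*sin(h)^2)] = (-3*h*cos(h) - 2*h - 3*sin(h) + 4*sin(2*h))/((h - sin(h))^2*(h + 4*sin(h))^2)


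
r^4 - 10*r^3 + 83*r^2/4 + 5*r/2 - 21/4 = (r - 7)*(r - 3)*(r - 1/2)*(r + 1/2)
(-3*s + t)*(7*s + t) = -21*s^2 + 4*s*t + t^2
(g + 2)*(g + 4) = g^2 + 6*g + 8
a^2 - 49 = (a - 7)*(a + 7)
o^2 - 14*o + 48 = (o - 8)*(o - 6)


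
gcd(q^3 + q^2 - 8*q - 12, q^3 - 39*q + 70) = 1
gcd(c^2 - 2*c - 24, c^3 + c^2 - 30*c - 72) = c^2 - 2*c - 24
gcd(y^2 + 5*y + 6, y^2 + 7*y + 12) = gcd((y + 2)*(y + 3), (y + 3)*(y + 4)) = y + 3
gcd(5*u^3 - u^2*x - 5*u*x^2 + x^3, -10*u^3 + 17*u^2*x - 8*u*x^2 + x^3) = 5*u^2 - 6*u*x + x^2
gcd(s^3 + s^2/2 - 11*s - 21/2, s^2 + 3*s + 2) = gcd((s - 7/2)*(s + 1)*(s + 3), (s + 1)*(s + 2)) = s + 1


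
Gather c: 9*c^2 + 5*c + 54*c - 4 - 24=9*c^2 + 59*c - 28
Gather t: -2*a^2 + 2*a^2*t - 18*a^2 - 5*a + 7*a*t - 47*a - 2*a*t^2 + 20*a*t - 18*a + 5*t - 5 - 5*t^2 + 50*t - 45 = -20*a^2 - 70*a + t^2*(-2*a - 5) + t*(2*a^2 + 27*a + 55) - 50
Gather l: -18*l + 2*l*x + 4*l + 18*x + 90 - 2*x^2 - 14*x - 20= l*(2*x - 14) - 2*x^2 + 4*x + 70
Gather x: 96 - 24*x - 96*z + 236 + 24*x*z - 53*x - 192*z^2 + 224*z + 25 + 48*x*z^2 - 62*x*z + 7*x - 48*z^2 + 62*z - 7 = x*(48*z^2 - 38*z - 70) - 240*z^2 + 190*z + 350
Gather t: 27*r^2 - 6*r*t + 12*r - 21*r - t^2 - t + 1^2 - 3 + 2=27*r^2 - 9*r - t^2 + t*(-6*r - 1)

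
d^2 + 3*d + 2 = (d + 1)*(d + 2)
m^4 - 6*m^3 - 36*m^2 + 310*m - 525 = (m - 5)^2*(m - 3)*(m + 7)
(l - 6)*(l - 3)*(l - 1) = l^3 - 10*l^2 + 27*l - 18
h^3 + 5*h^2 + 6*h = h*(h + 2)*(h + 3)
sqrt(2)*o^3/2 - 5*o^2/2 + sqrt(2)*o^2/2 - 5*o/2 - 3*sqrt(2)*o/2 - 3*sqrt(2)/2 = (o - 3*sqrt(2))*(o + sqrt(2)/2)*(sqrt(2)*o/2 + sqrt(2)/2)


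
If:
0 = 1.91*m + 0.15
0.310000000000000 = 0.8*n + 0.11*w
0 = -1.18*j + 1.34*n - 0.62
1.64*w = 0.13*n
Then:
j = -0.09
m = -0.08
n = 0.38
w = 0.03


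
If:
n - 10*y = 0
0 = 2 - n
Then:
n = 2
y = 1/5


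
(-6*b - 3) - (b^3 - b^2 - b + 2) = -b^3 + b^2 - 5*b - 5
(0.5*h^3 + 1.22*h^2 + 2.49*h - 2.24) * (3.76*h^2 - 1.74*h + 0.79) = 1.88*h^5 + 3.7172*h^4 + 7.6346*h^3 - 11.7912*h^2 + 5.8647*h - 1.7696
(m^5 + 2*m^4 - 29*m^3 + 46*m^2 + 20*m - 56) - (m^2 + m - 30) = m^5 + 2*m^4 - 29*m^3 + 45*m^2 + 19*m - 26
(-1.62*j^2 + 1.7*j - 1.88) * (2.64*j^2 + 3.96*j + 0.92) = -4.2768*j^4 - 1.9272*j^3 + 0.2784*j^2 - 5.8808*j - 1.7296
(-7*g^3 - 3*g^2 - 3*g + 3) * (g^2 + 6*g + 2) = -7*g^5 - 45*g^4 - 35*g^3 - 21*g^2 + 12*g + 6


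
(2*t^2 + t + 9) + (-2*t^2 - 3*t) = 9 - 2*t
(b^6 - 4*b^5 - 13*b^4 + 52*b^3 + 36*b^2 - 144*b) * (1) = b^6 - 4*b^5 - 13*b^4 + 52*b^3 + 36*b^2 - 144*b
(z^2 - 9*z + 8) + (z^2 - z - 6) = 2*z^2 - 10*z + 2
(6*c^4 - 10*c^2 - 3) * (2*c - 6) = 12*c^5 - 36*c^4 - 20*c^3 + 60*c^2 - 6*c + 18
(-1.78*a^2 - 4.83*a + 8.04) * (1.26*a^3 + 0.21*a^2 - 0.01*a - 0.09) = -2.2428*a^5 - 6.4596*a^4 + 9.1339*a^3 + 1.8969*a^2 + 0.3543*a - 0.7236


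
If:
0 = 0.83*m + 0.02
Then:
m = -0.02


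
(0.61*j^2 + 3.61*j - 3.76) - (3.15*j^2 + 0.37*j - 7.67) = -2.54*j^2 + 3.24*j + 3.91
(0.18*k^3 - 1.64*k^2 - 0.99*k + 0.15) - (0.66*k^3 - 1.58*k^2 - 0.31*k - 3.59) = -0.48*k^3 - 0.0599999999999998*k^2 - 0.68*k + 3.74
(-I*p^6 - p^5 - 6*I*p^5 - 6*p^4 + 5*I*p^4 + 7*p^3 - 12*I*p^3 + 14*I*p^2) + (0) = -I*p^6 - p^5 - 6*I*p^5 - 6*p^4 + 5*I*p^4 + 7*p^3 - 12*I*p^3 + 14*I*p^2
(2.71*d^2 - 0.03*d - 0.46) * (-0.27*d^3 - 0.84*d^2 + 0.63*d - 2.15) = -0.7317*d^5 - 2.2683*d^4 + 1.8567*d^3 - 5.459*d^2 - 0.2253*d + 0.989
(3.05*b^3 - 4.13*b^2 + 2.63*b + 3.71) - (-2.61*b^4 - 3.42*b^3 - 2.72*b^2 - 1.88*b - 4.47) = 2.61*b^4 + 6.47*b^3 - 1.41*b^2 + 4.51*b + 8.18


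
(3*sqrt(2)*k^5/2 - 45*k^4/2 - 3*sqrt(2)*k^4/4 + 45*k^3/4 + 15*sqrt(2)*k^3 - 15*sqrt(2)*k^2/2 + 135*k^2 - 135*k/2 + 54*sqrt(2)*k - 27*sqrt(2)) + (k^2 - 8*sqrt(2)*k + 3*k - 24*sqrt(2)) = 3*sqrt(2)*k^5/2 - 45*k^4/2 - 3*sqrt(2)*k^4/4 + 45*k^3/4 + 15*sqrt(2)*k^3 - 15*sqrt(2)*k^2/2 + 136*k^2 - 129*k/2 + 46*sqrt(2)*k - 51*sqrt(2)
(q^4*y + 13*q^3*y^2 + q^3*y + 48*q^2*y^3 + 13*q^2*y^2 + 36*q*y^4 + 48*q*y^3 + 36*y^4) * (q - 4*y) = q^5*y + 9*q^4*y^2 + q^4*y - 4*q^3*y^3 + 9*q^3*y^2 - 156*q^2*y^4 - 4*q^2*y^3 - 144*q*y^5 - 156*q*y^4 - 144*y^5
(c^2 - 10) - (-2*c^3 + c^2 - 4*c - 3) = 2*c^3 + 4*c - 7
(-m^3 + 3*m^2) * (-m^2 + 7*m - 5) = m^5 - 10*m^4 + 26*m^3 - 15*m^2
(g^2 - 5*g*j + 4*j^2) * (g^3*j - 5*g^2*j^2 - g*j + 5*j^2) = g^5*j - 10*g^4*j^2 + 29*g^3*j^3 - g^3*j - 20*g^2*j^4 + 10*g^2*j^2 - 29*g*j^3 + 20*j^4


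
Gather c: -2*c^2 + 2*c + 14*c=-2*c^2 + 16*c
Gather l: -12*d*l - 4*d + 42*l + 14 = -4*d + l*(42 - 12*d) + 14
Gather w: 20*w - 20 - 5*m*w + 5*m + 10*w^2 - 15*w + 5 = 5*m + 10*w^2 + w*(5 - 5*m) - 15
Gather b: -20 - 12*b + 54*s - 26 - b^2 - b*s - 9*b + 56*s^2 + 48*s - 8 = -b^2 + b*(-s - 21) + 56*s^2 + 102*s - 54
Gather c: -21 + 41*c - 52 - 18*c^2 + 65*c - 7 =-18*c^2 + 106*c - 80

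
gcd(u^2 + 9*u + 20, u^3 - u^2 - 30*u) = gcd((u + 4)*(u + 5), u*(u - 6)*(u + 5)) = u + 5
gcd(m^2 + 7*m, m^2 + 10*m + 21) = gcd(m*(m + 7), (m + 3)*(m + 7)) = m + 7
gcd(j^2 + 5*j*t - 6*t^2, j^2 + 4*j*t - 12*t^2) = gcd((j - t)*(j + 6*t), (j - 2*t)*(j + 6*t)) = j + 6*t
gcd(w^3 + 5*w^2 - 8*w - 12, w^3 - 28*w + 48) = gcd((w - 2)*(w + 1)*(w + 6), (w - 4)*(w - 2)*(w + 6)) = w^2 + 4*w - 12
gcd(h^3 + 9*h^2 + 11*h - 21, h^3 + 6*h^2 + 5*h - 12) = h^2 + 2*h - 3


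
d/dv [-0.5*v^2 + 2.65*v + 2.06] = 2.65 - 1.0*v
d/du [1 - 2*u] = -2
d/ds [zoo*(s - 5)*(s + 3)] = zoo*(s - 1)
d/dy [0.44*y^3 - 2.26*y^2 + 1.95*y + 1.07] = 1.32*y^2 - 4.52*y + 1.95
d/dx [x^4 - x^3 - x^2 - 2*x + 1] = 4*x^3 - 3*x^2 - 2*x - 2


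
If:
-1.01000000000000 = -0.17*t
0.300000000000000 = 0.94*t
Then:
No Solution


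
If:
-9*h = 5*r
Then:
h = -5*r/9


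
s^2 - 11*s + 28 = (s - 7)*(s - 4)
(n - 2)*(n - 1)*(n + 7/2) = n^3 + n^2/2 - 17*n/2 + 7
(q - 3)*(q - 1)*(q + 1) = q^3 - 3*q^2 - q + 3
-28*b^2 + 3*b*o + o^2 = (-4*b + o)*(7*b + o)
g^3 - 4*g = g*(g - 2)*(g + 2)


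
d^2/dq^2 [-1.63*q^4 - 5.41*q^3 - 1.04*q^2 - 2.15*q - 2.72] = -19.56*q^2 - 32.46*q - 2.08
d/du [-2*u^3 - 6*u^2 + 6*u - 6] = -6*u^2 - 12*u + 6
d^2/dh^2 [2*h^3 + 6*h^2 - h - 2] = 12*h + 12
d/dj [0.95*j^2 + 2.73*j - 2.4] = 1.9*j + 2.73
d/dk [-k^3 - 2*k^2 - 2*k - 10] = -3*k^2 - 4*k - 2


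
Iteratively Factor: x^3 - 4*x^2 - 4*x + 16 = (x - 4)*(x^2 - 4) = (x - 4)*(x + 2)*(x - 2)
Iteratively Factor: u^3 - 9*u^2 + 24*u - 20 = (u - 5)*(u^2 - 4*u + 4) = (u - 5)*(u - 2)*(u - 2)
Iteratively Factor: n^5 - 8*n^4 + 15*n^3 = (n - 5)*(n^4 - 3*n^3) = n*(n - 5)*(n^3 - 3*n^2) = n*(n - 5)*(n - 3)*(n^2) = n^2*(n - 5)*(n - 3)*(n)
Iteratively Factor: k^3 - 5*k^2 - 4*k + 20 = (k - 2)*(k^2 - 3*k - 10) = (k - 2)*(k + 2)*(k - 5)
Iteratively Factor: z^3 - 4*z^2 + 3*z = (z - 3)*(z^2 - z) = z*(z - 3)*(z - 1)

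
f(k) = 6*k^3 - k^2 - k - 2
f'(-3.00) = 167.00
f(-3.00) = -170.00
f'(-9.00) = 1475.00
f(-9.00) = -4448.00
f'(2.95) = 149.74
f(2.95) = 140.38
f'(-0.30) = 1.22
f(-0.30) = -1.95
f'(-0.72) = 9.77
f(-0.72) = -4.04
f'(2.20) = 81.72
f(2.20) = 54.85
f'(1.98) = 65.61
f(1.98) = 38.67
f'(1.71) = 48.21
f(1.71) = 23.37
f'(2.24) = 84.84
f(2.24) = 58.18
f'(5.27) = 488.37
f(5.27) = 843.14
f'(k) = 18*k^2 - 2*k - 1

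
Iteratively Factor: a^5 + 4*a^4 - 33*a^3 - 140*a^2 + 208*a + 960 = (a - 5)*(a^4 + 9*a^3 + 12*a^2 - 80*a - 192) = (a - 5)*(a + 4)*(a^3 + 5*a^2 - 8*a - 48) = (a - 5)*(a - 3)*(a + 4)*(a^2 + 8*a + 16) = (a - 5)*(a - 3)*(a + 4)^2*(a + 4)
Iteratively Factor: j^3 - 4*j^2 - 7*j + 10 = (j - 1)*(j^2 - 3*j - 10) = (j - 1)*(j + 2)*(j - 5)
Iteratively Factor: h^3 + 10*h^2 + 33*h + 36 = (h + 4)*(h^2 + 6*h + 9) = (h + 3)*(h + 4)*(h + 3)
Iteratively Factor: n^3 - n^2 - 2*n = (n - 2)*(n^2 + n) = (n - 2)*(n + 1)*(n)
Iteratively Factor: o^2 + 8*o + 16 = (o + 4)*(o + 4)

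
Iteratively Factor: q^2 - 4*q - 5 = (q - 5)*(q + 1)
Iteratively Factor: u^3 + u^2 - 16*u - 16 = (u + 1)*(u^2 - 16) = (u + 1)*(u + 4)*(u - 4)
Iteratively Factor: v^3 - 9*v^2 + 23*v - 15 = (v - 1)*(v^2 - 8*v + 15) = (v - 3)*(v - 1)*(v - 5)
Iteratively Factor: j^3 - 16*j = (j + 4)*(j^2 - 4*j) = (j - 4)*(j + 4)*(j)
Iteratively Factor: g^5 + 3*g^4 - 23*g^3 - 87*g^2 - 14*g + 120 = (g + 2)*(g^4 + g^3 - 25*g^2 - 37*g + 60) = (g + 2)*(g + 3)*(g^3 - 2*g^2 - 19*g + 20) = (g + 2)*(g + 3)*(g + 4)*(g^2 - 6*g + 5) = (g - 5)*(g + 2)*(g + 3)*(g + 4)*(g - 1)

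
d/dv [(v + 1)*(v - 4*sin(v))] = v - (v + 1)*(4*cos(v) - 1) - 4*sin(v)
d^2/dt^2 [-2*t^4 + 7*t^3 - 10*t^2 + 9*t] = -24*t^2 + 42*t - 20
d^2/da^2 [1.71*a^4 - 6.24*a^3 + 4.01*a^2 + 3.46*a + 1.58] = 20.52*a^2 - 37.44*a + 8.02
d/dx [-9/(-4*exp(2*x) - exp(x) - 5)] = (-72*exp(x) - 9)*exp(x)/(4*exp(2*x) + exp(x) + 5)^2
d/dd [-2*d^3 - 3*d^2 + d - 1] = -6*d^2 - 6*d + 1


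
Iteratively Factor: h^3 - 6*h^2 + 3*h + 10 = (h - 2)*(h^2 - 4*h - 5) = (h - 2)*(h + 1)*(h - 5)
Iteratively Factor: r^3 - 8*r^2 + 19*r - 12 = (r - 3)*(r^2 - 5*r + 4) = (r - 3)*(r - 1)*(r - 4)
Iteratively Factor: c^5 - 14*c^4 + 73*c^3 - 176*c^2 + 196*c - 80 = (c - 1)*(c^4 - 13*c^3 + 60*c^2 - 116*c + 80) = (c - 4)*(c - 1)*(c^3 - 9*c^2 + 24*c - 20) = (c - 5)*(c - 4)*(c - 1)*(c^2 - 4*c + 4) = (c - 5)*(c - 4)*(c - 2)*(c - 1)*(c - 2)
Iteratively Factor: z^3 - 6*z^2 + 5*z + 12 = (z - 4)*(z^2 - 2*z - 3) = (z - 4)*(z - 3)*(z + 1)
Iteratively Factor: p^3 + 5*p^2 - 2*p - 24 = (p + 4)*(p^2 + p - 6) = (p - 2)*(p + 4)*(p + 3)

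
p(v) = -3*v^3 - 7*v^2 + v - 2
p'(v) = -9*v^2 - 14*v + 1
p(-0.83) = -5.94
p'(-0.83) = 6.42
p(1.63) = -31.96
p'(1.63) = -45.73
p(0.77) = -6.75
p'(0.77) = -15.12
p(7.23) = -1494.48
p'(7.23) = -570.68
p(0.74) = -6.31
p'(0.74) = -14.29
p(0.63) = -4.90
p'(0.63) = -11.39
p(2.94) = -135.80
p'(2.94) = -117.95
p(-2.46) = -2.16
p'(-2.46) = -19.02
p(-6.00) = 388.00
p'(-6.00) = -239.00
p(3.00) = -143.00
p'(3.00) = -122.00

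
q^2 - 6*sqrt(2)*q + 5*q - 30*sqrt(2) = (q + 5)*(q - 6*sqrt(2))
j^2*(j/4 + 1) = j^3/4 + j^2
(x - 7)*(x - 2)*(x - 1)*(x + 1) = x^4 - 9*x^3 + 13*x^2 + 9*x - 14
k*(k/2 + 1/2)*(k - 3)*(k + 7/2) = k^4/2 + 3*k^3/4 - 5*k^2 - 21*k/4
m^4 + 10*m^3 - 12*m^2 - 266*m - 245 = (m - 5)*(m + 1)*(m + 7)^2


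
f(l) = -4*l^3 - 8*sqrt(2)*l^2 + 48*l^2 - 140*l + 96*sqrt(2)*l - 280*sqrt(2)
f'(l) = -12*l^2 - 16*sqrt(2)*l + 96*l - 140 + 96*sqrt(2)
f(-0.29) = -391.57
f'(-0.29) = -26.52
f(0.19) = -395.49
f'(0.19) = 9.27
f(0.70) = -382.34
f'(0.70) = 41.25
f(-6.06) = 1867.12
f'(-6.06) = -889.56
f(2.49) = -240.82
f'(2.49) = 104.06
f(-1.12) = -339.60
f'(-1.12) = -101.47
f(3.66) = -116.16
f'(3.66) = 103.56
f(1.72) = -315.09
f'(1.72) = 86.46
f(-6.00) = 1814.14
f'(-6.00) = -876.47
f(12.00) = -2075.98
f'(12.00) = -851.76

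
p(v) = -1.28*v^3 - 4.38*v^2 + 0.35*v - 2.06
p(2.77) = -61.90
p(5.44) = -335.84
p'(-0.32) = 2.76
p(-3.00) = -7.97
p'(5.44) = -160.94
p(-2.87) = -8.88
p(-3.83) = 4.26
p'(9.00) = -389.53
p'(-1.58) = 4.60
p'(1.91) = -30.39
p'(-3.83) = -22.43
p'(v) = -3.84*v^2 - 8.76*v + 0.35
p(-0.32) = -2.58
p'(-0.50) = 3.77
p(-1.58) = -8.50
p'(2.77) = -53.38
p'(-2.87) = -6.14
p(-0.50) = -3.17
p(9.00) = -1286.81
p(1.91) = -26.29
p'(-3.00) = -7.93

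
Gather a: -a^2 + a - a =-a^2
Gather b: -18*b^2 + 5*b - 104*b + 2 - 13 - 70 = -18*b^2 - 99*b - 81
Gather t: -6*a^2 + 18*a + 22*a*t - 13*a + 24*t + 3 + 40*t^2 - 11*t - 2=-6*a^2 + 5*a + 40*t^2 + t*(22*a + 13) + 1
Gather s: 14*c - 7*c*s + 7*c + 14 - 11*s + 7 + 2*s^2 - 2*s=21*c + 2*s^2 + s*(-7*c - 13) + 21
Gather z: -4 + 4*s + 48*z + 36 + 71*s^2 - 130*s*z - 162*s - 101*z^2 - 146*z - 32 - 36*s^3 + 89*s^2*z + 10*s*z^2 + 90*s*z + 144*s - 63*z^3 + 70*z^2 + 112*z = -36*s^3 + 71*s^2 - 14*s - 63*z^3 + z^2*(10*s - 31) + z*(89*s^2 - 40*s + 14)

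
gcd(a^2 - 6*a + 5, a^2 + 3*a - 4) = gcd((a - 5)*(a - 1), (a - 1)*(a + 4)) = a - 1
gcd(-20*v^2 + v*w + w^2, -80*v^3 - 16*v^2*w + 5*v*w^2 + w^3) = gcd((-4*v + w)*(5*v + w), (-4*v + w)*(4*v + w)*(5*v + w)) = 20*v^2 - v*w - w^2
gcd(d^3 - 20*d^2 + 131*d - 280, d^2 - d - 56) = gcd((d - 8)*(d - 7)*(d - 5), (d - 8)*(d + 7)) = d - 8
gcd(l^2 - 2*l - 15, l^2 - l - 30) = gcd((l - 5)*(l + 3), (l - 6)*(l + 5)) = 1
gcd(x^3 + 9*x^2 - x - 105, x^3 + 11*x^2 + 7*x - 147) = x^2 + 4*x - 21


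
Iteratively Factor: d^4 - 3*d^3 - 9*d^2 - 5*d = (d - 5)*(d^3 + 2*d^2 + d) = d*(d - 5)*(d^2 + 2*d + 1) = d*(d - 5)*(d + 1)*(d + 1)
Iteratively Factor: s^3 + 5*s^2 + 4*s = (s + 1)*(s^2 + 4*s) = (s + 1)*(s + 4)*(s)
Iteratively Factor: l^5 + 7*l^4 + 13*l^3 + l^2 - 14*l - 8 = (l + 2)*(l^4 + 5*l^3 + 3*l^2 - 5*l - 4) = (l + 2)*(l + 4)*(l^3 + l^2 - l - 1) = (l - 1)*(l + 2)*(l + 4)*(l^2 + 2*l + 1) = (l - 1)*(l + 1)*(l + 2)*(l + 4)*(l + 1)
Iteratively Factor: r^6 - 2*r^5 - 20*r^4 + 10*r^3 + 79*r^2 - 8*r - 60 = (r - 2)*(r^5 - 20*r^3 - 30*r^2 + 19*r + 30) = (r - 2)*(r - 1)*(r^4 + r^3 - 19*r^2 - 49*r - 30) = (r - 2)*(r - 1)*(r + 2)*(r^3 - r^2 - 17*r - 15) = (r - 2)*(r - 1)*(r + 1)*(r + 2)*(r^2 - 2*r - 15) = (r - 5)*(r - 2)*(r - 1)*(r + 1)*(r + 2)*(r + 3)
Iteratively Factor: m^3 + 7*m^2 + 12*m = (m + 4)*(m^2 + 3*m) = m*(m + 4)*(m + 3)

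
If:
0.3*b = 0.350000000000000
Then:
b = 1.17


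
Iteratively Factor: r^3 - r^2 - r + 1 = (r - 1)*(r^2 - 1) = (r - 1)^2*(r + 1)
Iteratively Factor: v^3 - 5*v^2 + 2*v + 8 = (v - 4)*(v^2 - v - 2) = (v - 4)*(v + 1)*(v - 2)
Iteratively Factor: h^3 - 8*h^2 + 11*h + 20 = (h - 5)*(h^2 - 3*h - 4) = (h - 5)*(h - 4)*(h + 1)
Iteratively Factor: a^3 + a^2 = (a + 1)*(a^2) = a*(a + 1)*(a)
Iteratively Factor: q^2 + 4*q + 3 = (q + 3)*(q + 1)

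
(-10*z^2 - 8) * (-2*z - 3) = 20*z^3 + 30*z^2 + 16*z + 24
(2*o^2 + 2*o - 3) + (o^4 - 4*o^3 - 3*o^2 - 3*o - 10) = o^4 - 4*o^3 - o^2 - o - 13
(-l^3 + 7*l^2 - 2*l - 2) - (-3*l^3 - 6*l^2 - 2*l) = 2*l^3 + 13*l^2 - 2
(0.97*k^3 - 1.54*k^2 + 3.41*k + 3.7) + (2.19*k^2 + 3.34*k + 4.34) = 0.97*k^3 + 0.65*k^2 + 6.75*k + 8.04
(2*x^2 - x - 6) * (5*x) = 10*x^3 - 5*x^2 - 30*x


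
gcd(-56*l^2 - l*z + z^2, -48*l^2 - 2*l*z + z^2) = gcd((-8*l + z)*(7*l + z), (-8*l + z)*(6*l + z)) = -8*l + z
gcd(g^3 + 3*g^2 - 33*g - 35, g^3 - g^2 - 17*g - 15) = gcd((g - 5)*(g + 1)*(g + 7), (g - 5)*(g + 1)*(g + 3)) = g^2 - 4*g - 5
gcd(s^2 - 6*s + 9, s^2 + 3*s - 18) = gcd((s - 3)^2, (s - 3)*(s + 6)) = s - 3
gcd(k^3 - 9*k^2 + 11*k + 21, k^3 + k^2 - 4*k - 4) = k + 1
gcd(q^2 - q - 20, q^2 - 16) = q + 4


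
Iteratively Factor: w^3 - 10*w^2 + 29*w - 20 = (w - 4)*(w^2 - 6*w + 5) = (w - 5)*(w - 4)*(w - 1)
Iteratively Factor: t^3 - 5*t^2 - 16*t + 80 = (t - 4)*(t^2 - t - 20) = (t - 4)*(t + 4)*(t - 5)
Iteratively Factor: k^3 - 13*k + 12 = (k - 3)*(k^2 + 3*k - 4) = (k - 3)*(k - 1)*(k + 4)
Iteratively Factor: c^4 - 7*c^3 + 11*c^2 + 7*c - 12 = (c - 3)*(c^3 - 4*c^2 - c + 4) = (c - 3)*(c - 1)*(c^2 - 3*c - 4) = (c - 4)*(c - 3)*(c - 1)*(c + 1)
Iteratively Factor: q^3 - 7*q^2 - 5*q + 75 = (q + 3)*(q^2 - 10*q + 25) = (q - 5)*(q + 3)*(q - 5)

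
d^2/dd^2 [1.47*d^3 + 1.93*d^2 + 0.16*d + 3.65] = 8.82*d + 3.86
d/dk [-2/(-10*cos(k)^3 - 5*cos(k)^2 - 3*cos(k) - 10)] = 2*(30*cos(k)^2 + 10*cos(k) + 3)*sin(k)/(10*cos(k)^3 + 5*cos(k)^2 + 3*cos(k) + 10)^2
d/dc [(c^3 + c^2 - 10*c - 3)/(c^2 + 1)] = (c^4 + 13*c^2 + 8*c - 10)/(c^4 + 2*c^2 + 1)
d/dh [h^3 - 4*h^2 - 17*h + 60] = 3*h^2 - 8*h - 17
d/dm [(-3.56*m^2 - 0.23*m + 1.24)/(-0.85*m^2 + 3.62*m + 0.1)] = (-13.0827*m^2 + 1.396*m - 4.5118)/(0.7225*m^4 - 6.154*m^3 + 12.9344*m^2 + 0.724*m + 0.01)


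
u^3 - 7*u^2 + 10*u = u*(u - 5)*(u - 2)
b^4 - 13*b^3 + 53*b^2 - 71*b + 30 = (b - 6)*(b - 5)*(b - 1)^2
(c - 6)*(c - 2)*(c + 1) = c^3 - 7*c^2 + 4*c + 12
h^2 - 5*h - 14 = (h - 7)*(h + 2)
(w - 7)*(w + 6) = w^2 - w - 42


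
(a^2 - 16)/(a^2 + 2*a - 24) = (a + 4)/(a + 6)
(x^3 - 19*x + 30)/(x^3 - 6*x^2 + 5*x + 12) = (x^2 + 3*x - 10)/(x^2 - 3*x - 4)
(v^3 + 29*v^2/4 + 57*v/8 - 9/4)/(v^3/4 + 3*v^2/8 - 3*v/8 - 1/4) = (8*v^3 + 58*v^2 + 57*v - 18)/(2*v^3 + 3*v^2 - 3*v - 2)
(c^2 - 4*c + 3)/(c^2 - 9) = (c - 1)/(c + 3)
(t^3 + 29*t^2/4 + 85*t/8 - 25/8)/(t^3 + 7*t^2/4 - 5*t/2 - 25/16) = 2*(4*t^2 + 19*t - 5)/(8*t^2 - 6*t - 5)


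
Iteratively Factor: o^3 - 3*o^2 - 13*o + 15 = (o + 3)*(o^2 - 6*o + 5) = (o - 5)*(o + 3)*(o - 1)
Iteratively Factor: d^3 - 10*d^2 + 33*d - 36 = (d - 3)*(d^2 - 7*d + 12) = (d - 3)^2*(d - 4)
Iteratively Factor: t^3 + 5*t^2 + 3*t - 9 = (t - 1)*(t^2 + 6*t + 9) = (t - 1)*(t + 3)*(t + 3)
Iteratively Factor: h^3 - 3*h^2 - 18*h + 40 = (h + 4)*(h^2 - 7*h + 10) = (h - 2)*(h + 4)*(h - 5)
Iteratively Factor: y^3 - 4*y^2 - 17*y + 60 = (y - 5)*(y^2 + y - 12) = (y - 5)*(y + 4)*(y - 3)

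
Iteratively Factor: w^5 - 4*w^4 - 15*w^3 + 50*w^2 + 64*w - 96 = (w + 2)*(w^4 - 6*w^3 - 3*w^2 + 56*w - 48) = (w + 2)*(w + 3)*(w^3 - 9*w^2 + 24*w - 16) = (w - 4)*(w + 2)*(w + 3)*(w^2 - 5*w + 4) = (w - 4)*(w - 1)*(w + 2)*(w + 3)*(w - 4)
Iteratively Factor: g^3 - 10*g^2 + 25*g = (g)*(g^2 - 10*g + 25) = g*(g - 5)*(g - 5)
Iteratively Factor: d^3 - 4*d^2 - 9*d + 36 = (d - 3)*(d^2 - d - 12) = (d - 3)*(d + 3)*(d - 4)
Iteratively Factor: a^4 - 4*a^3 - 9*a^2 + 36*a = (a - 4)*(a^3 - 9*a) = (a - 4)*(a + 3)*(a^2 - 3*a) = (a - 4)*(a - 3)*(a + 3)*(a)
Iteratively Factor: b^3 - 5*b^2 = (b - 5)*(b^2) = b*(b - 5)*(b)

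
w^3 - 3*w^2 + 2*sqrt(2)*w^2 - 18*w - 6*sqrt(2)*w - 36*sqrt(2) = (w - 6)*(w + 3)*(w + 2*sqrt(2))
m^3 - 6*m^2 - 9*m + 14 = (m - 7)*(m - 1)*(m + 2)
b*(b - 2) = b^2 - 2*b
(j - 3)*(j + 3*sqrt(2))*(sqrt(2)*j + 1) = sqrt(2)*j^3 - 3*sqrt(2)*j^2 + 7*j^2 - 21*j + 3*sqrt(2)*j - 9*sqrt(2)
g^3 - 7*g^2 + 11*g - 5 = (g - 5)*(g - 1)^2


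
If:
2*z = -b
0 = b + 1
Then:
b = -1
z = 1/2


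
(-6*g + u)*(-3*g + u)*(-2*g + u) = -36*g^3 + 36*g^2*u - 11*g*u^2 + u^3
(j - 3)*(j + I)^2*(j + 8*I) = j^4 - 3*j^3 + 10*I*j^3 - 17*j^2 - 30*I*j^2 + 51*j - 8*I*j + 24*I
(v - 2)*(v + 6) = v^2 + 4*v - 12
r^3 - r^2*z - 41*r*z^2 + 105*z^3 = (r - 5*z)*(r - 3*z)*(r + 7*z)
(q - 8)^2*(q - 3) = q^3 - 19*q^2 + 112*q - 192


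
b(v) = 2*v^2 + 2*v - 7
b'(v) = 4*v + 2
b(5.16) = 56.57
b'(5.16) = 22.64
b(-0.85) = -7.26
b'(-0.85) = -1.40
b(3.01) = 17.14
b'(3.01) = 14.04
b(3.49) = 24.34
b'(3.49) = 15.96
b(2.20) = 7.08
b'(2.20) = 10.80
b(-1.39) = -5.92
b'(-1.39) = -3.56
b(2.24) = 7.52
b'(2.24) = 10.96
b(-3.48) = 10.26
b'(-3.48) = -11.92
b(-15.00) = 413.00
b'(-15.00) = -58.00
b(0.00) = -7.00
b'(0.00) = 2.00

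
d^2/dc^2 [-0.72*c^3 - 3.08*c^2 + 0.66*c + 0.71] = -4.32*c - 6.16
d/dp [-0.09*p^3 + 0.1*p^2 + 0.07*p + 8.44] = -0.27*p^2 + 0.2*p + 0.07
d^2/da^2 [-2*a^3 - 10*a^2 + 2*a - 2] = -12*a - 20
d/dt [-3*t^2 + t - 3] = 1 - 6*t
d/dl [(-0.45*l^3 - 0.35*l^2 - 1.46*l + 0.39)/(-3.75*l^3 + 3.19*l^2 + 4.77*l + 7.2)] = (-2.748*l^4 - 15.243*l^3 - 2.3446*l^2 - 7.5282*l - 12.3723)/(14.0625*l^6 - 23.925*l^5 - 25.5989*l^4 - 23.5674*l^3 + 68.6889*l^2 + 68.688*l + 51.84)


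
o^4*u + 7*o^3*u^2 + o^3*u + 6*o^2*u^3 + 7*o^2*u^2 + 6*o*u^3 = o*(o + u)*(o + 6*u)*(o*u + u)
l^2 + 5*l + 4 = (l + 1)*(l + 4)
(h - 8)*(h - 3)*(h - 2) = h^3 - 13*h^2 + 46*h - 48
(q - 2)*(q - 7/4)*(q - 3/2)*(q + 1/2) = q^4 - 19*q^3/4 + 13*q^2/2 - 11*q/16 - 21/8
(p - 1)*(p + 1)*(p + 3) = p^3 + 3*p^2 - p - 3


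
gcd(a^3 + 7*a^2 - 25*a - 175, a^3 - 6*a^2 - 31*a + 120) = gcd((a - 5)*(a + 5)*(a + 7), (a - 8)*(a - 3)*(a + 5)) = a + 5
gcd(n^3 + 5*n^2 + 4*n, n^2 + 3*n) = n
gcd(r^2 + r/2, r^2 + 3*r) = r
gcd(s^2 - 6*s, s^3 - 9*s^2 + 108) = s - 6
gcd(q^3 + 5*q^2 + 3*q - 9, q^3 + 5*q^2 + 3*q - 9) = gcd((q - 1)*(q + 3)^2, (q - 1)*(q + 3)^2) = q^3 + 5*q^2 + 3*q - 9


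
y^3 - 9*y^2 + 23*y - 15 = (y - 5)*(y - 3)*(y - 1)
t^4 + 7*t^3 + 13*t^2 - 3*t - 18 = (t - 1)*(t + 2)*(t + 3)^2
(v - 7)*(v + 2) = v^2 - 5*v - 14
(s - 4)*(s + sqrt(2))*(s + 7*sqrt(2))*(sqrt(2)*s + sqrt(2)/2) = sqrt(2)*s^4 - 7*sqrt(2)*s^3/2 + 16*s^3 - 56*s^2 + 12*sqrt(2)*s^2 - 49*sqrt(2)*s - 32*s - 28*sqrt(2)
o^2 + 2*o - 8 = (o - 2)*(o + 4)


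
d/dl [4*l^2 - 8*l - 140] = 8*l - 8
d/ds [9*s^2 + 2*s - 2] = 18*s + 2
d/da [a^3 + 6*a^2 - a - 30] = 3*a^2 + 12*a - 1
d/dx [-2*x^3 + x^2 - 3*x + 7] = -6*x^2 + 2*x - 3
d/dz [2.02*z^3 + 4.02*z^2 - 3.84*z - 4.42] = 6.06*z^2 + 8.04*z - 3.84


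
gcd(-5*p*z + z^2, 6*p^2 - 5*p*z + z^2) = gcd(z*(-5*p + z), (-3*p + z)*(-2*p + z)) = 1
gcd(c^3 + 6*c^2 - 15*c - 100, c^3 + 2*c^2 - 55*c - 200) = c^2 + 10*c + 25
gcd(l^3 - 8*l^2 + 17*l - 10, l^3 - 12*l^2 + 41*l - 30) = l^2 - 6*l + 5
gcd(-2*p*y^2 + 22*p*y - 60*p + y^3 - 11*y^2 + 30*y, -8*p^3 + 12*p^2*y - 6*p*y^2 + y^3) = -2*p + y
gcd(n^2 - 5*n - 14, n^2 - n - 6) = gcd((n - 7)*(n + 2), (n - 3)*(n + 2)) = n + 2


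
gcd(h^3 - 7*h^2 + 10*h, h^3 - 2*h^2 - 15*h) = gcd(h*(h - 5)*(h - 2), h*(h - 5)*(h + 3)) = h^2 - 5*h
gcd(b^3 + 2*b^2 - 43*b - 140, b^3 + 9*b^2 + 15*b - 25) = b + 5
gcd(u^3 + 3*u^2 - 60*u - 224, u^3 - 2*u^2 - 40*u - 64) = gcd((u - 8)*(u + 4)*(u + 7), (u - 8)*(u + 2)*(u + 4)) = u^2 - 4*u - 32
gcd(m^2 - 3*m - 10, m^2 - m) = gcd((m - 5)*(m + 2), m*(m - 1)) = 1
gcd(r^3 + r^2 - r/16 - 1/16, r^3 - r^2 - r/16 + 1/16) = r^2 - 1/16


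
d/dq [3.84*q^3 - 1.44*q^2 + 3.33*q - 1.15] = 11.52*q^2 - 2.88*q + 3.33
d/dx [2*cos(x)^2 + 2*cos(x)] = -2*sin(x) - 2*sin(2*x)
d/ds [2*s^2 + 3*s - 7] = 4*s + 3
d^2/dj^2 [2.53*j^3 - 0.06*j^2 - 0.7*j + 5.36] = 15.18*j - 0.12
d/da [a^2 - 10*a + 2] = 2*a - 10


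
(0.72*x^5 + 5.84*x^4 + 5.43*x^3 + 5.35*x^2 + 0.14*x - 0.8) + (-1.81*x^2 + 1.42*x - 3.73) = 0.72*x^5 + 5.84*x^4 + 5.43*x^3 + 3.54*x^2 + 1.56*x - 4.53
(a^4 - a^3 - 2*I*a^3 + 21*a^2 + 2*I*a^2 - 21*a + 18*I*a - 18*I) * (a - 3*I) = a^5 - a^4 - 5*I*a^4 + 15*a^3 + 5*I*a^3 - 15*a^2 - 45*I*a^2 + 54*a + 45*I*a - 54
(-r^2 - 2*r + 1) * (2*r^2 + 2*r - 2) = -2*r^4 - 6*r^3 + 6*r - 2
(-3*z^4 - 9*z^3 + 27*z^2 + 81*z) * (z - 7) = -3*z^5 + 12*z^4 + 90*z^3 - 108*z^2 - 567*z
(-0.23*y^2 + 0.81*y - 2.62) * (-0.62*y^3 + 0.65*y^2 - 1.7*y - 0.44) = 0.1426*y^5 - 0.6517*y^4 + 2.5419*y^3 - 2.9788*y^2 + 4.0976*y + 1.1528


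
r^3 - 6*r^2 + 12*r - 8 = (r - 2)^3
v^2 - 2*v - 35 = (v - 7)*(v + 5)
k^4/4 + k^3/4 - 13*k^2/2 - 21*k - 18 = (k/2 + 1)^2*(k - 6)*(k + 3)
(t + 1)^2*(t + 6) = t^3 + 8*t^2 + 13*t + 6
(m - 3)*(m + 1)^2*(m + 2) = m^4 + m^3 - 7*m^2 - 13*m - 6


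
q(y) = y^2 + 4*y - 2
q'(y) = 2*y + 4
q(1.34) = 5.16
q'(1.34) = 6.68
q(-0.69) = -4.28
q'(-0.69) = 2.62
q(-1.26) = -5.45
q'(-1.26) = 1.48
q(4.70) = 38.89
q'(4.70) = 13.40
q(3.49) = 24.14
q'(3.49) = 10.98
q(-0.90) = -4.79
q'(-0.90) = 2.20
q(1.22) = 4.37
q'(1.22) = 6.44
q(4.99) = 42.86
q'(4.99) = 13.98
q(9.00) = 115.00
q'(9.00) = 22.00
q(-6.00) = 10.00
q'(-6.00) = -8.00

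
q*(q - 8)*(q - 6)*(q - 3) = q^4 - 17*q^3 + 90*q^2 - 144*q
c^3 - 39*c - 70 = (c - 7)*(c + 2)*(c + 5)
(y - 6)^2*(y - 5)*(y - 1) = y^4 - 18*y^3 + 113*y^2 - 276*y + 180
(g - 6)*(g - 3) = g^2 - 9*g + 18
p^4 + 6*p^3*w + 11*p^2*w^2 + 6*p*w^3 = p*(p + w)*(p + 2*w)*(p + 3*w)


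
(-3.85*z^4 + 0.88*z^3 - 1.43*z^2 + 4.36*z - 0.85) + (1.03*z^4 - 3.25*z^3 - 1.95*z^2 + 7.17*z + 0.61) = -2.82*z^4 - 2.37*z^3 - 3.38*z^2 + 11.53*z - 0.24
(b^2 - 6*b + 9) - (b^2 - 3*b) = 9 - 3*b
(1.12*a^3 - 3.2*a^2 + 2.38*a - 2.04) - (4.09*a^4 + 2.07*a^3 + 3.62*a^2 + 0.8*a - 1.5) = -4.09*a^4 - 0.95*a^3 - 6.82*a^2 + 1.58*a - 0.54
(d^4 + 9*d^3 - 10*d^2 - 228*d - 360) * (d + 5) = d^5 + 14*d^4 + 35*d^3 - 278*d^2 - 1500*d - 1800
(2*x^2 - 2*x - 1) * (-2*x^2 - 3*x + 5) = -4*x^4 - 2*x^3 + 18*x^2 - 7*x - 5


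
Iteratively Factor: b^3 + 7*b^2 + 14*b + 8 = (b + 4)*(b^2 + 3*b + 2) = (b + 1)*(b + 4)*(b + 2)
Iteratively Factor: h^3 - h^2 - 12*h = (h - 4)*(h^2 + 3*h) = (h - 4)*(h + 3)*(h)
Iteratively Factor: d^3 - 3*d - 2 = (d + 1)*(d^2 - d - 2) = (d - 2)*(d + 1)*(d + 1)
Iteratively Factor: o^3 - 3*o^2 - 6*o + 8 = (o + 2)*(o^2 - 5*o + 4) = (o - 1)*(o + 2)*(o - 4)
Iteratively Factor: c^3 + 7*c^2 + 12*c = (c + 3)*(c^2 + 4*c) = c*(c + 3)*(c + 4)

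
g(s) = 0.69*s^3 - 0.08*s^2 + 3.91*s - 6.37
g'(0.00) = 3.91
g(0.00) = -6.37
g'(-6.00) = 79.39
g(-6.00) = -181.75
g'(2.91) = 20.97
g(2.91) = 21.33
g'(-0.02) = 3.91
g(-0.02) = -6.45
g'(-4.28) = 42.51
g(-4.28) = -78.67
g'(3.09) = 23.18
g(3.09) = 25.31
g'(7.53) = 120.08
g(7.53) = 313.14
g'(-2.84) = 21.06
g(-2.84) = -33.92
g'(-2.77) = 20.24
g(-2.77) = -32.48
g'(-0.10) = 3.95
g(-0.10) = -6.76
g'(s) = 2.07*s^2 - 0.16*s + 3.91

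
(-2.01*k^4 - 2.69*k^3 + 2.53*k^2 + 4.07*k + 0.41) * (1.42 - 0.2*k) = 0.402*k^5 - 2.3162*k^4 - 4.3258*k^3 + 2.7786*k^2 + 5.6974*k + 0.5822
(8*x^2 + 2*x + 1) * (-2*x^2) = -16*x^4 - 4*x^3 - 2*x^2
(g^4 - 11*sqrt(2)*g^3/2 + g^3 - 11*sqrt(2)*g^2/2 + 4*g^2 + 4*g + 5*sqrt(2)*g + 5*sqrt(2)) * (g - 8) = g^5 - 11*sqrt(2)*g^4/2 - 7*g^4 - 4*g^3 + 77*sqrt(2)*g^3/2 - 28*g^2 + 49*sqrt(2)*g^2 - 35*sqrt(2)*g - 32*g - 40*sqrt(2)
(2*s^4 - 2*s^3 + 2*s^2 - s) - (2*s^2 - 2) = 2*s^4 - 2*s^3 - s + 2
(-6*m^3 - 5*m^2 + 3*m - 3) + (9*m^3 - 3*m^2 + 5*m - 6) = 3*m^3 - 8*m^2 + 8*m - 9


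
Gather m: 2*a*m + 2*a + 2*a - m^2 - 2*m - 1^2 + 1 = 4*a - m^2 + m*(2*a - 2)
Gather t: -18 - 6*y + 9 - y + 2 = -7*y - 7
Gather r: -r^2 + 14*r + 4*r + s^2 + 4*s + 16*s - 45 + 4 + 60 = -r^2 + 18*r + s^2 + 20*s + 19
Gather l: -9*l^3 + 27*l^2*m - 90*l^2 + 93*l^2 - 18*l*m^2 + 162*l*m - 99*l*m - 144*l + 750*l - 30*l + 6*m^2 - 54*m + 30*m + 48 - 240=-9*l^3 + l^2*(27*m + 3) + l*(-18*m^2 + 63*m + 576) + 6*m^2 - 24*m - 192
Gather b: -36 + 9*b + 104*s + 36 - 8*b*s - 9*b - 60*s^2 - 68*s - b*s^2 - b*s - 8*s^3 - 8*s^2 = b*(-s^2 - 9*s) - 8*s^3 - 68*s^2 + 36*s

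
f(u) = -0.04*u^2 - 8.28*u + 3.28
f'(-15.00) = -7.08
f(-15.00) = 118.48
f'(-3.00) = -8.04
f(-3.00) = 27.76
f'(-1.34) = -8.17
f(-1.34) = 14.30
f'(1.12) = -8.37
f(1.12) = -6.04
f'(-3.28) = -8.02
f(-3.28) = 30.01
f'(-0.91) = -8.21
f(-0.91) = 10.78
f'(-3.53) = -8.00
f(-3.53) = 32.01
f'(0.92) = -8.35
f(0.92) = -4.37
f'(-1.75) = -8.14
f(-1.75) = 17.65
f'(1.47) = -8.40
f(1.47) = -8.98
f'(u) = -0.08*u - 8.28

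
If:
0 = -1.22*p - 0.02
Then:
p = -0.02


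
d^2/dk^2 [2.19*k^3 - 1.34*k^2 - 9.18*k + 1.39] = 13.14*k - 2.68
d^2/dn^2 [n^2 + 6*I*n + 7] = 2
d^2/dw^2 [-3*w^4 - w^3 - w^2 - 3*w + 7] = -36*w^2 - 6*w - 2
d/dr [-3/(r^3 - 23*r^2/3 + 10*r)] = 9*(9*r^2 - 46*r + 30)/(r^2*(3*r^2 - 23*r + 30)^2)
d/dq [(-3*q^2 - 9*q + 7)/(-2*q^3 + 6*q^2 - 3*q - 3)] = 3*(-2*q^4 - 12*q^3 + 35*q^2 - 22*q + 16)/(4*q^6 - 24*q^5 + 48*q^4 - 24*q^3 - 27*q^2 + 18*q + 9)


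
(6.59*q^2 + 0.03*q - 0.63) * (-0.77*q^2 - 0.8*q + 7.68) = -5.0743*q^4 - 5.2951*q^3 + 51.0723*q^2 + 0.7344*q - 4.8384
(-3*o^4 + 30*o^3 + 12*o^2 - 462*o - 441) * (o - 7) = -3*o^5 + 51*o^4 - 198*o^3 - 546*o^2 + 2793*o + 3087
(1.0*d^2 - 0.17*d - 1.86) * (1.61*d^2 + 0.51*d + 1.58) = 1.61*d^4 + 0.2363*d^3 - 1.5013*d^2 - 1.2172*d - 2.9388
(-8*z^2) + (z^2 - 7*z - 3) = -7*z^2 - 7*z - 3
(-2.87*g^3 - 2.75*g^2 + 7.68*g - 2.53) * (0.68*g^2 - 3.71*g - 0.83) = -1.9516*g^5 + 8.7777*g^4 + 17.807*g^3 - 27.9307*g^2 + 3.0119*g + 2.0999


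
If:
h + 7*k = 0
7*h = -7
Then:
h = -1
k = 1/7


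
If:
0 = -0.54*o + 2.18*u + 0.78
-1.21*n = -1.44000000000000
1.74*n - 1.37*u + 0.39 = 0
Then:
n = 1.19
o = 8.70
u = 1.80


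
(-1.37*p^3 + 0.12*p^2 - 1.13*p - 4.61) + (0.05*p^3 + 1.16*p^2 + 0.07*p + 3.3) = -1.32*p^3 + 1.28*p^2 - 1.06*p - 1.31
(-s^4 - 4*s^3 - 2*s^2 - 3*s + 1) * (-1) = s^4 + 4*s^3 + 2*s^2 + 3*s - 1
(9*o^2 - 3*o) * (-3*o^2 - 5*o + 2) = -27*o^4 - 36*o^3 + 33*o^2 - 6*o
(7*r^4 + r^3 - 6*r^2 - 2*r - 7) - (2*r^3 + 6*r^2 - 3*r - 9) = 7*r^4 - r^3 - 12*r^2 + r + 2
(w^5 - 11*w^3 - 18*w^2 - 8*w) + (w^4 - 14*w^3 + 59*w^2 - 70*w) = w^5 + w^4 - 25*w^3 + 41*w^2 - 78*w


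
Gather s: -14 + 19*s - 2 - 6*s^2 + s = -6*s^2 + 20*s - 16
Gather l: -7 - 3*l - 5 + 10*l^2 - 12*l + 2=10*l^2 - 15*l - 10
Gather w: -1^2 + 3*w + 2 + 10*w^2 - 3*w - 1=10*w^2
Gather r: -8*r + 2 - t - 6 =-8*r - t - 4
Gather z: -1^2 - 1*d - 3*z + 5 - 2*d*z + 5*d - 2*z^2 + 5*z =4*d - 2*z^2 + z*(2 - 2*d) + 4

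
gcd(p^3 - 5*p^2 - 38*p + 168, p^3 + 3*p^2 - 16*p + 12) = p + 6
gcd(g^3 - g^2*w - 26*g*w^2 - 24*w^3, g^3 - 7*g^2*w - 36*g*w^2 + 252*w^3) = -g + 6*w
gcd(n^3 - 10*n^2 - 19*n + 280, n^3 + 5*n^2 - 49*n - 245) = n^2 - 2*n - 35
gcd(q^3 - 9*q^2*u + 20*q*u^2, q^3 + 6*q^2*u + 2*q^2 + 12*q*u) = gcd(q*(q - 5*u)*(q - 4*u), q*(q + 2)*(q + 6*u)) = q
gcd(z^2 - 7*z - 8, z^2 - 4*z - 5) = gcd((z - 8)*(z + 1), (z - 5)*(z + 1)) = z + 1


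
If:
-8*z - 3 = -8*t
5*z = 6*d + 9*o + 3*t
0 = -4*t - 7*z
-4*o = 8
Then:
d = 487/176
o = -2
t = 21/88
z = -3/22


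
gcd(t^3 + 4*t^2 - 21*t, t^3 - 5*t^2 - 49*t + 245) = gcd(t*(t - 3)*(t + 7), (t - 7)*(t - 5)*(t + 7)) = t + 7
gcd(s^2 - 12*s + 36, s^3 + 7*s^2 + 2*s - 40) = 1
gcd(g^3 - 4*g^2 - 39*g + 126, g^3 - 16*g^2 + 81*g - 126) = g^2 - 10*g + 21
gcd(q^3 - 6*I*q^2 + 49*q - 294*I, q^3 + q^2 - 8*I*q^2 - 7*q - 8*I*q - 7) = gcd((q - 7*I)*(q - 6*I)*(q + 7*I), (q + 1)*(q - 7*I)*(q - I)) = q - 7*I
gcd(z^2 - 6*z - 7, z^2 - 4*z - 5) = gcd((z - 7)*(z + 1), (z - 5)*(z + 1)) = z + 1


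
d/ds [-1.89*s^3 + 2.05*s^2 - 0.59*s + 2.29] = -5.67*s^2 + 4.1*s - 0.59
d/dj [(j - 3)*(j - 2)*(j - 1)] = 3*j^2 - 12*j + 11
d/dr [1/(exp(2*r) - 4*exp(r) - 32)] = 2*(2 - exp(r))*exp(r)/(-exp(2*r) + 4*exp(r) + 32)^2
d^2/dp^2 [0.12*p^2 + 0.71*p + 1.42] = 0.240000000000000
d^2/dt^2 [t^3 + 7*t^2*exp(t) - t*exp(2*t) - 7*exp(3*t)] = 7*t^2*exp(t) - 4*t*exp(2*t) + 28*t*exp(t) + 6*t - 63*exp(3*t) - 4*exp(2*t) + 14*exp(t)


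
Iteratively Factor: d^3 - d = (d + 1)*(d^2 - d) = (d - 1)*(d + 1)*(d)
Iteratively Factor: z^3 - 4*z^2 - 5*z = (z)*(z^2 - 4*z - 5) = z*(z + 1)*(z - 5)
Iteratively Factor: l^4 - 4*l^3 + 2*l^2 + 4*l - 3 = (l + 1)*(l^3 - 5*l^2 + 7*l - 3) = (l - 1)*(l + 1)*(l^2 - 4*l + 3) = (l - 3)*(l - 1)*(l + 1)*(l - 1)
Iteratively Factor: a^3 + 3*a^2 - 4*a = (a + 4)*(a^2 - a) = (a - 1)*(a + 4)*(a)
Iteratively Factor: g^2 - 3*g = (g - 3)*(g)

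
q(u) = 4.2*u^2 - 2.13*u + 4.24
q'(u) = 8.4*u - 2.13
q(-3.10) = 51.20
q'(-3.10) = -28.17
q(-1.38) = 15.18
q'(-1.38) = -13.72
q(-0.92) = 9.75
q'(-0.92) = -9.86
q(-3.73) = 70.62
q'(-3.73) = -33.46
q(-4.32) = 91.82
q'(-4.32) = -38.42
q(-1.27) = 13.72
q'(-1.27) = -12.80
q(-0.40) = 5.76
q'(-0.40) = -5.49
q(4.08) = 65.46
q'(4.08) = 32.14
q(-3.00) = 48.43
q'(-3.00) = -27.33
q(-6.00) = 168.22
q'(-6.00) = -52.53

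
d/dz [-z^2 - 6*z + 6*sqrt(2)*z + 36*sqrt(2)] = -2*z - 6 + 6*sqrt(2)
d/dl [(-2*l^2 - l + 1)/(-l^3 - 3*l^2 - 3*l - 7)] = 2*(-l^4 - l^3 + 3*l^2 + 17*l + 5)/(l^6 + 6*l^5 + 15*l^4 + 32*l^3 + 51*l^2 + 42*l + 49)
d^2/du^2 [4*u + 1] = 0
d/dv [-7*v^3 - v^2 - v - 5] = -21*v^2 - 2*v - 1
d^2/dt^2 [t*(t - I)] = 2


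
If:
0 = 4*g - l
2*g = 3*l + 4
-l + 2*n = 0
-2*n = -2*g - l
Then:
No Solution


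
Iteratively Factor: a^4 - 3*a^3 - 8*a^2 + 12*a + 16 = (a + 1)*(a^3 - 4*a^2 - 4*a + 16) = (a - 2)*(a + 1)*(a^2 - 2*a - 8) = (a - 4)*(a - 2)*(a + 1)*(a + 2)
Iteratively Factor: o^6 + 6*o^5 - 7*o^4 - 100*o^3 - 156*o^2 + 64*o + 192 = (o + 4)*(o^5 + 2*o^4 - 15*o^3 - 40*o^2 + 4*o + 48) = (o + 2)*(o + 4)*(o^4 - 15*o^2 - 10*o + 24) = (o - 4)*(o + 2)*(o + 4)*(o^3 + 4*o^2 + o - 6) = (o - 4)*(o + 2)^2*(o + 4)*(o^2 + 2*o - 3) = (o - 4)*(o + 2)^2*(o + 3)*(o + 4)*(o - 1)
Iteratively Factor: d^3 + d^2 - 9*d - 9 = (d + 3)*(d^2 - 2*d - 3) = (d - 3)*(d + 3)*(d + 1)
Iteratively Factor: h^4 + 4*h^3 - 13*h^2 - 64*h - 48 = (h + 3)*(h^3 + h^2 - 16*h - 16) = (h + 3)*(h + 4)*(h^2 - 3*h - 4) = (h - 4)*(h + 3)*(h + 4)*(h + 1)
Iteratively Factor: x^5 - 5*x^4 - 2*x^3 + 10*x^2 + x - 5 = (x + 1)*(x^4 - 6*x^3 + 4*x^2 + 6*x - 5) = (x - 1)*(x + 1)*(x^3 - 5*x^2 - x + 5) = (x - 5)*(x - 1)*(x + 1)*(x^2 - 1) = (x - 5)*(x - 1)*(x + 1)^2*(x - 1)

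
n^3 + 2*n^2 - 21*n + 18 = (n - 3)*(n - 1)*(n + 6)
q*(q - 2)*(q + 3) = q^3 + q^2 - 6*q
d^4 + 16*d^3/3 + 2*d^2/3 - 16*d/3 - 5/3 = (d - 1)*(d + 1/3)*(d + 1)*(d + 5)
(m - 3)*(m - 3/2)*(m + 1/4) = m^3 - 17*m^2/4 + 27*m/8 + 9/8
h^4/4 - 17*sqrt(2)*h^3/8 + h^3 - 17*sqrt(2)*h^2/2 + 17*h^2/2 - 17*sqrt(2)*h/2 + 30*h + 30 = (h/2 + 1)^2*(h - 6*sqrt(2))*(h - 5*sqrt(2)/2)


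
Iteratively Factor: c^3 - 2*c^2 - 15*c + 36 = (c + 4)*(c^2 - 6*c + 9) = (c - 3)*(c + 4)*(c - 3)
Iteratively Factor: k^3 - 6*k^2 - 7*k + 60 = (k + 3)*(k^2 - 9*k + 20) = (k - 5)*(k + 3)*(k - 4)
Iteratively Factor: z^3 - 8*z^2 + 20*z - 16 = (z - 2)*(z^2 - 6*z + 8) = (z - 2)^2*(z - 4)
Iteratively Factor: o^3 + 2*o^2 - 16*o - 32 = (o - 4)*(o^2 + 6*o + 8) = (o - 4)*(o + 2)*(o + 4)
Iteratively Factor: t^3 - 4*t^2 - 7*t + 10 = (t + 2)*(t^2 - 6*t + 5) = (t - 1)*(t + 2)*(t - 5)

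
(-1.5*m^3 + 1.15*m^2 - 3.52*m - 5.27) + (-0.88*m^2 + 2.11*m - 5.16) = -1.5*m^3 + 0.27*m^2 - 1.41*m - 10.43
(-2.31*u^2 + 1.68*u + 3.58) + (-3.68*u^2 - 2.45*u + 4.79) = -5.99*u^2 - 0.77*u + 8.37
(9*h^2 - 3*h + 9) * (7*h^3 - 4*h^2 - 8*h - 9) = 63*h^5 - 57*h^4 + 3*h^3 - 93*h^2 - 45*h - 81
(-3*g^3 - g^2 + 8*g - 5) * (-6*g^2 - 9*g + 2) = 18*g^5 + 33*g^4 - 45*g^3 - 44*g^2 + 61*g - 10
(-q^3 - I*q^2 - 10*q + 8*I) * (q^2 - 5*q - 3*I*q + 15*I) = -q^5 + 5*q^4 + 2*I*q^4 - 13*q^3 - 10*I*q^3 + 65*q^2 + 38*I*q^2 + 24*q - 190*I*q - 120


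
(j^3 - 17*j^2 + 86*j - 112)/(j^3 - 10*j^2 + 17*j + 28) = (j^2 - 10*j + 16)/(j^2 - 3*j - 4)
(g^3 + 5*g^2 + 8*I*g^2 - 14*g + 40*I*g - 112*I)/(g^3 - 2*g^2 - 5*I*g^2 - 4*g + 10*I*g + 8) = (g^2 + g*(7 + 8*I) + 56*I)/(g^2 - 5*I*g - 4)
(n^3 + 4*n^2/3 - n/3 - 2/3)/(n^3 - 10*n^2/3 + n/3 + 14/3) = (3*n^2 + n - 2)/(3*n^2 - 13*n + 14)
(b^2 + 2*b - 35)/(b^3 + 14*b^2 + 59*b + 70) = (b - 5)/(b^2 + 7*b + 10)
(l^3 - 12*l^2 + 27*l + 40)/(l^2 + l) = l - 13 + 40/l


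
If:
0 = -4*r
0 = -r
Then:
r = 0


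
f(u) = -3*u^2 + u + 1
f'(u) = 1 - 6*u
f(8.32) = -198.35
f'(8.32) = -48.92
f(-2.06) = -13.79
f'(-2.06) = 13.36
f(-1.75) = -9.94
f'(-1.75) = 11.50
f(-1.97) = -12.61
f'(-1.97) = 12.82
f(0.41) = 0.91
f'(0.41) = -1.46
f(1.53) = -4.49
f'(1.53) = -8.18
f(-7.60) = -179.88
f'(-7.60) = 46.60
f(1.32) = -2.91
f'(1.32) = -6.92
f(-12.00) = -443.00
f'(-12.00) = 73.00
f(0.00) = 1.00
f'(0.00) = 1.00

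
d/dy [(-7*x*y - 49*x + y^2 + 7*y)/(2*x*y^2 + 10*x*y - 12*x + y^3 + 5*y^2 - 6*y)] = ((-7*x + 2*y + 7)*(2*x*y^2 + 10*x*y - 12*x + y^3 + 5*y^2 - 6*y) + (7*x*y + 49*x - y^2 - 7*y)*(4*x*y + 10*x + 3*y^2 + 10*y - 6))/(2*x*y^2 + 10*x*y - 12*x + y^3 + 5*y^2 - 6*y)^2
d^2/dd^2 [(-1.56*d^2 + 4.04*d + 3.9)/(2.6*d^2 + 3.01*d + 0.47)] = (79.03792*d^3 + 169.62192*d^2 + 153.50712*d + 49.017196)/(17.576*d^6 + 61.0428*d^5 + 80.20038*d^4 + 49.340221*d^3 + 14.497761*d^2 + 1.994727*d + 0.103823)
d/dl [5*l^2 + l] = 10*l + 1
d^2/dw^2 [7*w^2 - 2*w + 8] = 14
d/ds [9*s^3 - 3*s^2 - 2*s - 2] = 27*s^2 - 6*s - 2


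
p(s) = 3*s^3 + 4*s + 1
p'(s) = 9*s^2 + 4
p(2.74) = 73.67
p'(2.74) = 71.57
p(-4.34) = -261.60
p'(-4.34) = 173.52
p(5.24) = 453.59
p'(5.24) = 251.12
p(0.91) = 6.90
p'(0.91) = 11.45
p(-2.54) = -58.32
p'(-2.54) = 62.06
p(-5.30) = -466.83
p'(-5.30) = 256.81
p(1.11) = 9.54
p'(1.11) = 15.09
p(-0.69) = -2.75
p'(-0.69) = 8.28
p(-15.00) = -10184.00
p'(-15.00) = 2029.00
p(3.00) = 94.00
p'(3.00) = 85.00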